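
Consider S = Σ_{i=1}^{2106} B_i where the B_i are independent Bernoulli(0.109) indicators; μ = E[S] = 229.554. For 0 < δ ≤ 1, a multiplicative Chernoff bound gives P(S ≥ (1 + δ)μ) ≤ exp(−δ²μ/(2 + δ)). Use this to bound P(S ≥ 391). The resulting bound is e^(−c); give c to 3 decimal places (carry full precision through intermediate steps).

42.002

Write 391 = (1 + δ)μ, so δ = 391/229.554 − 1 = 0.7033029…
Then the exponent is δ²μ/(2 + δ) = (391 − μ)² / (μ·(2 + δ)) = 42.002486.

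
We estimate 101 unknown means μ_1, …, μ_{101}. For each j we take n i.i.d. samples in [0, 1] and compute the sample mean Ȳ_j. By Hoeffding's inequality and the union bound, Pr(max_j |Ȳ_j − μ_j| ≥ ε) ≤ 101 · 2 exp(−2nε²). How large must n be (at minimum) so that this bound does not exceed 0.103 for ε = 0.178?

Need 2·101·exp(−2nε²) ≤ 0.103, i.e. exp(−2nε²) ≤ 0.103/202.
So 2nε² ≥ ln(202/0.103) = 7.581294.
Hence n ≥ 7.581294/(2·0.178²) = 119.639.
The smallest integer n is 120.

120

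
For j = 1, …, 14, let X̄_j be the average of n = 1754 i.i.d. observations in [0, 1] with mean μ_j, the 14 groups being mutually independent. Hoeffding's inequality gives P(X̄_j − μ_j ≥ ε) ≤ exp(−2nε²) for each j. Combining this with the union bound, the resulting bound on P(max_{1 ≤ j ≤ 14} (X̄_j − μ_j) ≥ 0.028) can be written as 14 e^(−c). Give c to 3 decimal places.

2.750

Union bound over the 14 events: P(max_{1 ≤ j ≤ 14} (X̄_j − μ_j) ≥ 0.028) ≤ 14·exp(−2nε²) = 14 exp(−2·1754·0.028²).
So c = 2·1754·0.028² = 2.7503.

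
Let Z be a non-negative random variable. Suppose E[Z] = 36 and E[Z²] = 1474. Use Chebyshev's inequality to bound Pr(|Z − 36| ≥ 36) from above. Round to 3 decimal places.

Var(Z) = E[Z²] − (E[Z])² = 1474 − 1296 = 178.
Chebyshev's inequality: Pr(|Z − μ| ≥ t) ≤ Var(Z)/t² = 178/1296 = 0.1373.

0.137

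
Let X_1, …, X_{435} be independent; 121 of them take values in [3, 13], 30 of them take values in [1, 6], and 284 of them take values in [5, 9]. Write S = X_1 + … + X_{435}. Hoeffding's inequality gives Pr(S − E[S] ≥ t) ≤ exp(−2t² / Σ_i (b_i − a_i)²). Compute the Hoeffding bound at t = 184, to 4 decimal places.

0.0204

Σ(b_i − a_i)² = 121·10² + 30·5² + 284·4² = 17394.
Exponent = 2·184² / 17394 = 3.89284.
Bound = exp(−3.89284) = 0.02039.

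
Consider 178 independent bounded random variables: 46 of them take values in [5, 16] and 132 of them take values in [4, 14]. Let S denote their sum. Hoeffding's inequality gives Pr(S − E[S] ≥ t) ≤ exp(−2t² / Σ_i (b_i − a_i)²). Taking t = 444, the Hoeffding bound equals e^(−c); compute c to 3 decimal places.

21.010

Σ(b_i − a_i)² = 46·11² + 132·10² = 18766.
c = 2t² / 18766 = 2·444² / 18766 = 21.0099.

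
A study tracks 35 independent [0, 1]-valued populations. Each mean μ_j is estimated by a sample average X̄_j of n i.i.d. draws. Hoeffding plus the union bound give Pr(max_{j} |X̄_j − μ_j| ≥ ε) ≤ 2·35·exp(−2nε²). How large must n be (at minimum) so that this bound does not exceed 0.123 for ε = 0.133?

180

Need 2·35·exp(−2nε²) ≤ 0.123, i.e. exp(−2nε²) ≤ 0.123/70.
So 2nε² ≥ ln(70/0.123) = 6.344066.
Hence n ≥ 6.344066/(2·0.133²) = 179.322.
The smallest integer n is 180.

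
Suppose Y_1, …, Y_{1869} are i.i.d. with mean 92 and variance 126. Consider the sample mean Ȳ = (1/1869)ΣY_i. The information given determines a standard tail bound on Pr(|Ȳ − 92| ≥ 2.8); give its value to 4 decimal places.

With mean and variance of each term known, Chebyshev's inequality bounds the deviation of the sum (or sample mean).
Var(Ȳ) = Var(Y_i)/n = 126/1869 = 0.067416.
Chebyshev: Pr(|Ȳ − 92| ≥ 2.8) ≤ Var(Ȳ)/(2.8)² = 126/(1869·2.8²) = 0.0086.

0.0086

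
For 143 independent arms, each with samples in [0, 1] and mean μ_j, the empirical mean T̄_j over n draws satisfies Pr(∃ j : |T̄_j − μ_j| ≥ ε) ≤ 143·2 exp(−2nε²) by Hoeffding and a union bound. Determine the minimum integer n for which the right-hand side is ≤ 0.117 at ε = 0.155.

Need 2·143·exp(−2nε²) ≤ 0.117, i.e. exp(−2nε²) ≤ 0.117/286.
So 2nε² ≥ ln(286/0.117) = 7.801573.
Hence n ≥ 7.801573/(2·0.155²) = 162.364.
The smallest integer n is 163.

163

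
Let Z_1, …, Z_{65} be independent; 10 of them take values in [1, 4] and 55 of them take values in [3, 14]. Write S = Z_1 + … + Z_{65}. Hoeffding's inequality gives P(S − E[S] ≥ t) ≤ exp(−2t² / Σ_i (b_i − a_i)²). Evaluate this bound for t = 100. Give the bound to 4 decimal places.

Σ(b_i − a_i)² = 10·3² + 55·11² = 6745.
Exponent = 2·100² / 6745 = 2.96516.
Bound = exp(−2.96516) = 0.05155.

0.0516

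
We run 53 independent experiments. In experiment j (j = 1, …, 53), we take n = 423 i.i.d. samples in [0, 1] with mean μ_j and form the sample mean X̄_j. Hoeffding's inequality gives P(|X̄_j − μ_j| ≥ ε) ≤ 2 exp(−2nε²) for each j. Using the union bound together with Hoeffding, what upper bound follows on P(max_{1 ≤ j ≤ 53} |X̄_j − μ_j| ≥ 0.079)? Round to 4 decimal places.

Per-experiment Hoeffding bound: 2·exp(−2·423·0.079²) = 2·exp(−5.27989) = 0.010186.
Union bound over 53 events: 53·0.010186 = 0.53986.

0.5399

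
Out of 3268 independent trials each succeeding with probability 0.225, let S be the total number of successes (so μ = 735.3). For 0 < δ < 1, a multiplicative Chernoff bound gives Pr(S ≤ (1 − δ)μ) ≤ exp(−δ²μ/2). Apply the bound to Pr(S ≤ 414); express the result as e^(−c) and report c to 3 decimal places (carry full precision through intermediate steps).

70.198

Write 414 = (1 − δ)μ, so δ = 1 − 414/735.3 = 0.4369645…
Then the exponent is δ²μ/2 = (μ − 414)²/(2μ) = 70.198348.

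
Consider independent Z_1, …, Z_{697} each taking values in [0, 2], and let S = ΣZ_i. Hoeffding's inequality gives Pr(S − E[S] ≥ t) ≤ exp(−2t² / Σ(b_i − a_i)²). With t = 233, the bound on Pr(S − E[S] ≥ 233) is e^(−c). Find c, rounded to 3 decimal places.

38.945

Σ(b_i − a_i)² = 697·(2)² = 2788.
c = 2t²/2788 = 2·233²/2788 = 38.9448.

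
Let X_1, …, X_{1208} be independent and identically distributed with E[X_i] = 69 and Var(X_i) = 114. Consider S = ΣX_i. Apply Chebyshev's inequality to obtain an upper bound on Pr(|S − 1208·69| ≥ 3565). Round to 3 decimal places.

0.011

Var(S) = n·Var(X_i) = 1208·114 = 137712.
Chebyshev: Pr(|S − 1208·69| ≥ 3565) ≤ Var(S)/3565² = 137712/12709225 = 0.0108.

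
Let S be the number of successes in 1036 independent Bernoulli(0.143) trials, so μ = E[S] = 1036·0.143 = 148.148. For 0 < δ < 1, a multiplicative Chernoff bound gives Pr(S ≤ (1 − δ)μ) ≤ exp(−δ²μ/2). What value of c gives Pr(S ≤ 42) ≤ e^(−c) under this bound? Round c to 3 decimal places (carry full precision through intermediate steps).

38.028

Write 42 = (1 − δ)μ, so δ = 1 − 42/148.148 = 0.7164997…
Then the exponent is δ²μ/2 = (μ − 42)²/(2μ) = 38.027506.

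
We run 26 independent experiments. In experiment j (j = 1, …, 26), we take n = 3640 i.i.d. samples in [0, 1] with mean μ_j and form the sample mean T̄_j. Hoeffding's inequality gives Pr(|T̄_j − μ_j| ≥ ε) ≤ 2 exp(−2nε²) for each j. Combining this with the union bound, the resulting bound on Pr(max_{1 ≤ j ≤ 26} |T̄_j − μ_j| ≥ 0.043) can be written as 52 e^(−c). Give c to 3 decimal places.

Union bound over the 26 events: Pr(max_{1 ≤ j ≤ 26} |T̄_j − μ_j| ≥ 0.043) ≤ 26·2·exp(−2nε²) = 52 exp(−2·3640·0.043²).
So c = 2·3640·0.043² = 13.4607.

13.461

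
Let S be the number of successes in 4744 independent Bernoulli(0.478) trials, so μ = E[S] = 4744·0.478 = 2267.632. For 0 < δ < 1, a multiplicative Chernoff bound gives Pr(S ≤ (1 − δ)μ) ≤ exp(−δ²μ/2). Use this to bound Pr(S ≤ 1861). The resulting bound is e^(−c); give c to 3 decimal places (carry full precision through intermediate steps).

36.459

Write 1861 = (1 − δ)μ, so δ = 1 − 1861/2267.632 = 0.1793201…
Then the exponent is δ²μ/2 = (μ − 1861)²/(2μ) = 36.458646.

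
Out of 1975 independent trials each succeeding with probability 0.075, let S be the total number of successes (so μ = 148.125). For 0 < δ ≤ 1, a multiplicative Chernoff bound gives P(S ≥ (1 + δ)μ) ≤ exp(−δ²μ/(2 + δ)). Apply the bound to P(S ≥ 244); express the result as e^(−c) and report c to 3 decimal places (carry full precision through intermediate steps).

Write 244 = (1 + δ)μ, so δ = 244/148.125 − 1 = 0.6472574…
Then the exponent is δ²μ/(2 + δ) = (244 − μ)² / (μ·(2 + δ)) = 23.441544.

23.442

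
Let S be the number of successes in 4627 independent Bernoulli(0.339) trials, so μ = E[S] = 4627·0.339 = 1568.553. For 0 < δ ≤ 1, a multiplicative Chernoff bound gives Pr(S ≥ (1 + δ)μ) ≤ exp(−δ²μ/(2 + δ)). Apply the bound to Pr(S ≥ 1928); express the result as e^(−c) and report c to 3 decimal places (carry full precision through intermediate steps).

36.951

Write 1928 = (1 + δ)μ, so δ = 1928/1568.553 − 1 = 0.2291583…
Then the exponent is δ²μ/(2 + δ) = (1928 − μ)² / (μ·(2 + δ)) = 36.951291.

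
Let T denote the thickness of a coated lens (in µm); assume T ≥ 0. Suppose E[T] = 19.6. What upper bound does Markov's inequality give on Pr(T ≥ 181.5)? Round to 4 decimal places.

Markov's inequality: for a non-negative random variable, Pr(T ≥ a) ≤ E[T]/a.
Here E[T] = 19.6 and a = 181.5, so the bound is 19.6/181.5 = 0.1080.

0.1080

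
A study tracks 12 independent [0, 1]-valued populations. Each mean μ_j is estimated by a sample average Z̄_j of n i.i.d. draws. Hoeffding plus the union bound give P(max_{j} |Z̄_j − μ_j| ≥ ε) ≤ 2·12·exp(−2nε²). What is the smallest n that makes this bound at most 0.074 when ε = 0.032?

2824

Need 2·12·exp(−2nε²) ≤ 0.074, i.e. exp(−2nε²) ≤ 0.074/24.
So 2nε² ≥ ln(24/0.074) = 5.781744.
Hence n ≥ 5.781744/(2·0.032²) = 2823.117.
The smallest integer n is 2824.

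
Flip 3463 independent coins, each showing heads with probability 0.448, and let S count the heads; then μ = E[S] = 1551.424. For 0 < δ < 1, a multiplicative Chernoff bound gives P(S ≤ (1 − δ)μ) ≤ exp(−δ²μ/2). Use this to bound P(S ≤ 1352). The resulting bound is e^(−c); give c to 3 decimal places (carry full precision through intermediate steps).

12.817

Write 1352 = (1 − δ)μ, so δ = 1 − 1352/1551.424 = 0.1285426…
Then the exponent is δ²μ/2 = (μ − 1352)²/(2μ) = 12.817235.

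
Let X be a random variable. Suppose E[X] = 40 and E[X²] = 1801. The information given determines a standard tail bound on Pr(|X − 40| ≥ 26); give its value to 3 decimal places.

0.297

The first two moments determine the variance, so Chebyshev's inequality is the sharpest standard bound available.
Var(X) = E[X²] − (E[X])² = 1801 − 1600 = 201.
Chebyshev's inequality: Pr(|X − μ| ≥ t) ≤ Var(X)/t² = 201/676 = 0.2973.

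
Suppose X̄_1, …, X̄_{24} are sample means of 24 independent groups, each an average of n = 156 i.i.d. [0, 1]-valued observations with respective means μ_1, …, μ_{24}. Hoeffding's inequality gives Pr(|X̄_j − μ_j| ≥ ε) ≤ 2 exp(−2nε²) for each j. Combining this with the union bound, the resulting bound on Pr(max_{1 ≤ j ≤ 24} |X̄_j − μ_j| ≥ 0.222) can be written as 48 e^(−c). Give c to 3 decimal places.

15.377

Union bound over the 24 events: Pr(max_{1 ≤ j ≤ 24} |X̄_j − μ_j| ≥ 0.222) ≤ 24·2·exp(−2nε²) = 48 exp(−2·156·0.222²).
So c = 2·156·0.222² = 15.3766.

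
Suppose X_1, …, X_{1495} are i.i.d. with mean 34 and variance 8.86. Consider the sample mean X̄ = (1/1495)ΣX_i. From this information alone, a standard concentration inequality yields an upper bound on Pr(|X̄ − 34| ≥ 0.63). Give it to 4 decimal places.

With mean and variance of each term known, Chebyshev's inequality bounds the deviation of the sum (or sample mean).
Var(X̄) = Var(X_i)/n = 8.86/1495 = 0.0059264.
Chebyshev: Pr(|X̄ − 34| ≥ 0.63) ≤ Var(X̄)/(0.63)² = 8.86/(1495·0.63²) = 0.0149.

0.0149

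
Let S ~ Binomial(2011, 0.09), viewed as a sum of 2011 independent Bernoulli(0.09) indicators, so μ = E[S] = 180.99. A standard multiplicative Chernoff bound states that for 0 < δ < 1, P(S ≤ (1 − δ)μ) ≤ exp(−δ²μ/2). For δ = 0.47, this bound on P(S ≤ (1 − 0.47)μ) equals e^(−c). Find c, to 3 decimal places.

c = δ²μ/2 = 0.47²·180.99/2 = 19.9903.

19.990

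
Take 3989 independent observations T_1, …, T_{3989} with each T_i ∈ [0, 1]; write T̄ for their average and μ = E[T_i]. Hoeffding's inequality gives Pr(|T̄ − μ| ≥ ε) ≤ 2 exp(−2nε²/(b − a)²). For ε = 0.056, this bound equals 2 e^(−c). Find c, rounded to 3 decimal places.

c = 2nε²/(b − a)² = 2·3989·0.056² / 1² = 25.0190.

25.019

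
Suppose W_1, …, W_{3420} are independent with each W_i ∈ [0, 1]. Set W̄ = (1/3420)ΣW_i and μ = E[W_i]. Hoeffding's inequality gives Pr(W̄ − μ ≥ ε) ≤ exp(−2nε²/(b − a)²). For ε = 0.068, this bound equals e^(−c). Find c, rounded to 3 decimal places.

c = 2nε²/(b − a)² = 2·3420·0.068² / 1² = 31.6282.

31.628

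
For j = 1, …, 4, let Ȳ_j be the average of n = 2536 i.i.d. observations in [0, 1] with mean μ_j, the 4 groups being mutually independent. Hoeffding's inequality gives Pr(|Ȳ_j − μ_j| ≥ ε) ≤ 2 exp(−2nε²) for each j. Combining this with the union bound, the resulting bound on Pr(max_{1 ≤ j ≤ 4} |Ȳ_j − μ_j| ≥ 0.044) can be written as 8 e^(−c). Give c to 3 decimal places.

9.819

Union bound over the 4 events: Pr(max_{1 ≤ j ≤ 4} |Ȳ_j − μ_j| ≥ 0.044) ≤ 4·2·exp(−2nε²) = 8 exp(−2·2536·0.044²).
So c = 2·2536·0.044² = 9.8194.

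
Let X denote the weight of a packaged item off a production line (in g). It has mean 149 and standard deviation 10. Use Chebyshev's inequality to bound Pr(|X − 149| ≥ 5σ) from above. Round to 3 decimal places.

0.040

Chebyshev: Pr(|X − μ| ≥ t) ≤ Var(X)/t².
Var(X) = σ² = 10² = 100.
t = 5·10 = 50.
Bound = 100 / 2500 = 0.0400.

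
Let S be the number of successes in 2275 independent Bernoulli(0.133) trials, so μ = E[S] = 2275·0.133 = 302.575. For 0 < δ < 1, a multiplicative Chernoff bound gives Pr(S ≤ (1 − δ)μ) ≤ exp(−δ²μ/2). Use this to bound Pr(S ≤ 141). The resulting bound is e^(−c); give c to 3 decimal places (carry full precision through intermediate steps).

43.141

Write 141 = (1 − δ)μ, so δ = 1 − 141/302.575 = 0.5339998…
Then the exponent is δ²μ/2 = (μ − 141)²/(2μ) = 43.140512.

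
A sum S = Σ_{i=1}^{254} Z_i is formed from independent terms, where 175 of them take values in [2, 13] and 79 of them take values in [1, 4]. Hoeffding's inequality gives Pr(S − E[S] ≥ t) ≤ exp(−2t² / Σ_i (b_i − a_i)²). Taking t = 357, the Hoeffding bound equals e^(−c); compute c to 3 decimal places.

Σ(b_i − a_i)² = 175·11² + 79·3² = 21886.
c = 2t² / 21886 = 2·357² / 21886 = 11.6466.

11.647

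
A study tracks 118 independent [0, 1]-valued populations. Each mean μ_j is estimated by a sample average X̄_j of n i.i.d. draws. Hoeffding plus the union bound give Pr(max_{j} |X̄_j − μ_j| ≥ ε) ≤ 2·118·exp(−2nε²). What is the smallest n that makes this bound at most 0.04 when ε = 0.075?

Need 2·118·exp(−2nε²) ≤ 0.04, i.e. exp(−2nε²) ≤ 0.04/236.
So 2nε² ≥ ln(236/0.04) = 8.682708.
Hence n ≥ 8.682708/(2·0.075²) = 771.796.
The smallest integer n is 772.

772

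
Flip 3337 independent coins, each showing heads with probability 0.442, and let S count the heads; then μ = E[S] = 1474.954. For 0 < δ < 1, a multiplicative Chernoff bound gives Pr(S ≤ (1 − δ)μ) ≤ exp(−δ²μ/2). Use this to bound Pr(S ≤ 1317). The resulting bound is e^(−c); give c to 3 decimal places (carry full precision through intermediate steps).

8.458

Write 1317 = (1 − δ)μ, so δ = 1 − 1317/1474.954 = 0.1070908…
Then the exponent is δ²μ/2 = (μ − 1317)²/(2μ) = 8.457710.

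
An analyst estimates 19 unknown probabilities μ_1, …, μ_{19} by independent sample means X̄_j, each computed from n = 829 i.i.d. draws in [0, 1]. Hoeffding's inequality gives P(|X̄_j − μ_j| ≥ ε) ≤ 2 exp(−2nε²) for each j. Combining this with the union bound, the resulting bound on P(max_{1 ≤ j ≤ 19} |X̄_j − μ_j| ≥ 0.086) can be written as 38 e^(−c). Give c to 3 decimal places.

12.263

Union bound over the 19 events: P(max_{1 ≤ j ≤ 19} |X̄_j − μ_j| ≥ 0.086) ≤ 19·2·exp(−2nε²) = 38 exp(−2·829·0.086²).
So c = 2·829·0.086² = 12.2626.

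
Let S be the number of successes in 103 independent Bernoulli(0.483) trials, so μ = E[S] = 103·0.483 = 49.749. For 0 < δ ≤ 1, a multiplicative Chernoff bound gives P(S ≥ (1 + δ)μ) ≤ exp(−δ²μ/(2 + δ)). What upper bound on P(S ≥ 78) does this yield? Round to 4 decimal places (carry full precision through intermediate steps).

0.0019

Write 78 = (1 + δ)μ, so δ = 78/49.749 − 1 = 0.5678707…
Then the exponent is δ²μ/(2 + δ) = (78 − μ)² / (μ·(2 + δ)) = 6.247556.
Bound = exp(−6.247556) = 0.00194.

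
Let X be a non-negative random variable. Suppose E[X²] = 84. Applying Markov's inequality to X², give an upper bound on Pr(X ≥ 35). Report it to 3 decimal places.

Since X ≥ 0, the event {X ≥ 35} is the same as {X² ≥ 1225}.
Markov's inequality applied to X² gives Pr(X² ≥ 1225) ≤ E[X²]/1225 = 84/1225 = 0.0686.

0.069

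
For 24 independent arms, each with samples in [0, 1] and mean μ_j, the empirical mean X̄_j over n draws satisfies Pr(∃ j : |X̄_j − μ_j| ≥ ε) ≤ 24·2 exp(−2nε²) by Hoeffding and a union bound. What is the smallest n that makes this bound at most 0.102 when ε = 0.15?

Need 2·24·exp(−2nε²) ≤ 0.102, i.e. exp(−2nε²) ≤ 0.102/48.
So 2nε² ≥ ln(48/0.102) = 6.153983.
Hence n ≥ 6.153983/(2·0.15²) = 136.755.
The smallest integer n is 137.

137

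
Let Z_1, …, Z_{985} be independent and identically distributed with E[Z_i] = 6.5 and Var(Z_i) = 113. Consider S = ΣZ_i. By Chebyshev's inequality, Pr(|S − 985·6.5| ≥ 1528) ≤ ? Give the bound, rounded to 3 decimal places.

0.048

Var(S) = n·Var(Z_i) = 985·113 = 111305.
Chebyshev: Pr(|S − 985·6.5| ≥ 1528) ≤ Var(S)/1528² = 111305/2334784 = 0.0477.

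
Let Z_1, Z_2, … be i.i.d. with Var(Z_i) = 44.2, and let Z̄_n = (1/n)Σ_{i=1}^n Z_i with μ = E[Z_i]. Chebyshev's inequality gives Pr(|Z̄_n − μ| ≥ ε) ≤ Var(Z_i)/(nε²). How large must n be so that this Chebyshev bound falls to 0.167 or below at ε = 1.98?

68

Require 44.2/(n·1.98²) ≤ 0.167, i.e. n ≥ 44.2/(0.167·1.98²) = 67.511.
The smallest integer n is 68.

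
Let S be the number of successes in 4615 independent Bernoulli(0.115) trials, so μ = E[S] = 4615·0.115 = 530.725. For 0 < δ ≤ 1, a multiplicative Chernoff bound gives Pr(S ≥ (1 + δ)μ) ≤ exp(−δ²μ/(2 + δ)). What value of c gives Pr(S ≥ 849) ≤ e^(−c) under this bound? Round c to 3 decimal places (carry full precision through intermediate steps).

73.420

Write 849 = (1 + δ)μ, so δ = 849/530.725 − 1 = 0.5996985…
Then the exponent is δ²μ/(2 + δ) = (849 − μ)² / (μ·(2 + δ)) = 73.419686.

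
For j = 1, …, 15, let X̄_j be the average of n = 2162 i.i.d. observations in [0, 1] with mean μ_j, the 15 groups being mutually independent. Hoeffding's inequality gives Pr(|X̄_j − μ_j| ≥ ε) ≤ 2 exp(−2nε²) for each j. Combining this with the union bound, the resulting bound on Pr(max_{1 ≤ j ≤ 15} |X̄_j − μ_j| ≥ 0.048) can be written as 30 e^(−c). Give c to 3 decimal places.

Union bound over the 15 events: Pr(max_{1 ≤ j ≤ 15} |X̄_j − μ_j| ≥ 0.048) ≤ 15·2·exp(−2nε²) = 30 exp(−2·2162·0.048²).
So c = 2·2162·0.048² = 9.9625.

9.962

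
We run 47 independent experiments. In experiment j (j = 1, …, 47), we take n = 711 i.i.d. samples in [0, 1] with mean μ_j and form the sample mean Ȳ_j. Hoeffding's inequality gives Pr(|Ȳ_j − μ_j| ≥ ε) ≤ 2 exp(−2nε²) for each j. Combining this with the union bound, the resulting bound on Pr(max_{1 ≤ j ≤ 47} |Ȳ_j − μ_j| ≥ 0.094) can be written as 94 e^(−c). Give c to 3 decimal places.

12.565

Union bound over the 47 events: Pr(max_{1 ≤ j ≤ 47} |Ȳ_j − μ_j| ≥ 0.094) ≤ 47·2·exp(−2nε²) = 94 exp(−2·711·0.094²).
So c = 2·711·0.094² = 12.5648.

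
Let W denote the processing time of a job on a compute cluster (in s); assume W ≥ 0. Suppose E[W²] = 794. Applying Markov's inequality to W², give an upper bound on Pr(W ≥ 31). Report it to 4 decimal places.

Since W ≥ 0, the event {W ≥ 31} is the same as {W² ≥ 961}.
Markov's inequality applied to W² gives Pr(W² ≥ 961) ≤ E[W²]/961 = 794/961 = 0.8262.

0.8262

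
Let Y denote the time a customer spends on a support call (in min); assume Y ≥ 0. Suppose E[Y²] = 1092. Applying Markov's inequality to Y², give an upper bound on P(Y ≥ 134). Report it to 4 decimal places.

0.0608

Since Y ≥ 0, the event {Y ≥ 134} is the same as {Y² ≥ 17956}.
Markov's inequality applied to Y² gives P(Y² ≥ 17956) ≤ E[Y²]/17956 = 1092/17956 = 0.0608.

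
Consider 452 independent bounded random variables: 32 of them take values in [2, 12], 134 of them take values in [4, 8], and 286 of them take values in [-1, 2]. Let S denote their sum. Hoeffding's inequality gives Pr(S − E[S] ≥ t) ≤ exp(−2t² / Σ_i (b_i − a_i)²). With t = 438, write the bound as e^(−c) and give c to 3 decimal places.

48.458

Σ(b_i − a_i)² = 32·10² + 134·4² + 286·3² = 7918.
c = 2t² / 7918 = 2·438² / 7918 = 48.4577.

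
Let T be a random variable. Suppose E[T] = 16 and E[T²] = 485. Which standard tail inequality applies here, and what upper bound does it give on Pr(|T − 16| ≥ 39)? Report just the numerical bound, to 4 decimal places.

The first two moments determine the variance, so Chebyshev's inequality is the sharpest standard bound available.
Var(T) = E[T²] − (E[T])² = 485 − 256 = 229.
Chebyshev's inequality: Pr(|T − μ| ≥ t) ≤ Var(T)/t² = 229/1521 = 0.1506.

0.1506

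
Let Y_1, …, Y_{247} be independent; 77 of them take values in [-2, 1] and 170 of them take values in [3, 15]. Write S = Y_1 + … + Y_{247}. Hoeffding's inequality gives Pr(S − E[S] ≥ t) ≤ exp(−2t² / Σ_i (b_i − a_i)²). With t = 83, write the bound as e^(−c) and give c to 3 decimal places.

Σ(b_i − a_i)² = 77·3² + 170·12² = 25173.
c = 2t² / 25173 = 2·83² / 25173 = 0.5473.

0.547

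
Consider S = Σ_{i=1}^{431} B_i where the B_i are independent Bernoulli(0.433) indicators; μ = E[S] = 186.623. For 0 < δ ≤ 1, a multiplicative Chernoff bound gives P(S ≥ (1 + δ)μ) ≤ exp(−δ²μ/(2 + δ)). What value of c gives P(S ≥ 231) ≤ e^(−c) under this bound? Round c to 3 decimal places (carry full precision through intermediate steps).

4.716

Write 231 = (1 + δ)μ, so δ = 231/186.623 − 1 = 0.2377896…
Then the exponent is δ²μ/(2 + δ) = (231 − μ)² / (μ·(2 + δ)) = 4.715540.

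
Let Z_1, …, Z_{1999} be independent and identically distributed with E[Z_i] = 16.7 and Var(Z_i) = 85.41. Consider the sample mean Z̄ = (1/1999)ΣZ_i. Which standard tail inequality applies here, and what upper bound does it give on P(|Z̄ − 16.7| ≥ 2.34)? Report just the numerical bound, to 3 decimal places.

0.008

With mean and variance of each term known, Chebyshev's inequality bounds the deviation of the sum (or sample mean).
Var(Z̄) = Var(Z_i)/n = 85.41/1999 = 0.042726.
Chebyshev: P(|Z̄ − 16.7| ≥ 2.34) ≤ Var(Z̄)/(2.34)² = 85.41/(1999·2.34²) = 0.0078.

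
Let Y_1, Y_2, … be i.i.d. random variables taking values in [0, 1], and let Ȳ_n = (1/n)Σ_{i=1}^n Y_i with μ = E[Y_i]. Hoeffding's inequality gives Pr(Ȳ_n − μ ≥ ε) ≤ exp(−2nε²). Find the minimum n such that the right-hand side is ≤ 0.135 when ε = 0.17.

Require exp(−2nε²) ≤ 0.135, i.e. 2nε² ≥ ln(1/0.135) = 2.002481.
So n ≥ 2.002481 / (2·0.17²) = 34.645.
The smallest integer n is 35.

35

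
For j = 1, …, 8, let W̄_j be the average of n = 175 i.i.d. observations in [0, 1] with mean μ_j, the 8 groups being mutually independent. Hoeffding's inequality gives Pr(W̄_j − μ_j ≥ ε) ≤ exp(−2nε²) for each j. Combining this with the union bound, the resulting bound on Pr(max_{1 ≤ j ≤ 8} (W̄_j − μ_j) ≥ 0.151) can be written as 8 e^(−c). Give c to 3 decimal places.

Union bound over the 8 events: Pr(max_{1 ≤ j ≤ 8} (W̄_j − μ_j) ≥ 0.151) ≤ 8·exp(−2nε²) = 8 exp(−2·175·0.151²).
So c = 2·175·0.151² = 7.9803.

7.980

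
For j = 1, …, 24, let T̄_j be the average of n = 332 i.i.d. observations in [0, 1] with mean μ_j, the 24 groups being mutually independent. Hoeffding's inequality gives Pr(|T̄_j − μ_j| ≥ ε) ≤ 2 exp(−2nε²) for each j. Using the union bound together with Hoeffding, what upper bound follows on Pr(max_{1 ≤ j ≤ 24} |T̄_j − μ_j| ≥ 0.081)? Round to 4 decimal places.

0.6155

Per-experiment Hoeffding bound: 2·exp(−2·332·0.081²) = 2·exp(−4.35650) = 0.025646.
Union bound over 24 events: 24·0.025646 = 0.61551.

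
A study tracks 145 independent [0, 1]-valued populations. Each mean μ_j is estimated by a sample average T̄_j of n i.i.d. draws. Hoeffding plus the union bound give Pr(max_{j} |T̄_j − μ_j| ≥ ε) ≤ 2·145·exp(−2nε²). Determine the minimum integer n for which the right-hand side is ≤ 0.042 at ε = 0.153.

189

Need 2·145·exp(−2nε²) ≤ 0.042, i.e. exp(−2nε²) ≤ 0.042/290.
So 2nε² ≥ ln(290/0.042) = 8.839967.
Hence n ≥ 8.839967/(2·0.153²) = 188.816.
The smallest integer n is 189.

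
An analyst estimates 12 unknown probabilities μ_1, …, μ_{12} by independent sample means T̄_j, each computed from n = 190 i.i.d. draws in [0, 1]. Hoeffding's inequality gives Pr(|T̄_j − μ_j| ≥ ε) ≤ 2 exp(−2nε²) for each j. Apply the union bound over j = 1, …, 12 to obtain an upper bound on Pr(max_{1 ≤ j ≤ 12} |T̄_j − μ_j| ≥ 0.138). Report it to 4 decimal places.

Per-experiment Hoeffding bound: 2·exp(−2·190·0.138²) = 2·exp(−7.23672) = 0.0014393.
Union bound over 12 events: 12·0.0014393 = 0.01727.

0.0173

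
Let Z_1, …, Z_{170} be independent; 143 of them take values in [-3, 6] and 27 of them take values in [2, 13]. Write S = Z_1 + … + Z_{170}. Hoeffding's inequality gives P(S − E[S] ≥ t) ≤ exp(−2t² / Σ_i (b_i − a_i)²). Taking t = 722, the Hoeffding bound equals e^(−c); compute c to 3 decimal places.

70.207

Σ(b_i − a_i)² = 143·9² + 27·11² = 14850.
c = 2t² / 14850 = 2·722² / 14850 = 70.2066.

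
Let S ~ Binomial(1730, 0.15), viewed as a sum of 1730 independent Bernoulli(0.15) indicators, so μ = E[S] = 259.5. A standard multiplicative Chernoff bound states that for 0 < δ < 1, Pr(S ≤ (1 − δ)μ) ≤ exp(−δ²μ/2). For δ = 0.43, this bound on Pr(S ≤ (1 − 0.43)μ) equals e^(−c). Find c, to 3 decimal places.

c = δ²μ/2 = 0.43²·259.5/2 = 23.9908.

23.991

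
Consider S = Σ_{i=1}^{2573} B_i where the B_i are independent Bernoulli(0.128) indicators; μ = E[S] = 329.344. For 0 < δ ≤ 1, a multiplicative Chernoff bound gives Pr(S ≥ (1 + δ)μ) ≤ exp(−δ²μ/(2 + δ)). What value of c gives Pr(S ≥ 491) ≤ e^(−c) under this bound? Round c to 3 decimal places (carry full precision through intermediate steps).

31.856

Write 491 = (1 + δ)μ, so δ = 491/329.344 − 1 = 0.4908424…
Then the exponent is δ²μ/(2 + δ) = (491 − μ)² / (μ·(2 + δ)) = 31.855737.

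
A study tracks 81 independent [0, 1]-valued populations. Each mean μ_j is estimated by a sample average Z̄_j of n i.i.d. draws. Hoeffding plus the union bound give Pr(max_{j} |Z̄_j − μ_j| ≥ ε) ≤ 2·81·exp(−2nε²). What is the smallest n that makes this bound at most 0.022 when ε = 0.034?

Need 2·81·exp(−2nε²) ≤ 0.022, i.e. exp(−2nε²) ≤ 0.022/162.
So 2nε² ≥ ln(162/0.022) = 8.904309.
Hence n ≥ 8.904309/(2·0.034²) = 3851.345.
The smallest integer n is 3852.

3852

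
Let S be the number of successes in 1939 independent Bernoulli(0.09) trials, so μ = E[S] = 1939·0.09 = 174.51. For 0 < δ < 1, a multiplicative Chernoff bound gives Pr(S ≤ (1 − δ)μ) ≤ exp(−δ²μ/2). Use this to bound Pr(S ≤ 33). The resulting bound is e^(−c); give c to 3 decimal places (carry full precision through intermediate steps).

57.375

Write 33 = (1 − δ)μ, so δ = 1 − 33/174.51 = 0.8108991…
Then the exponent is δ²μ/2 = (μ − 33)²/(2μ) = 57.375165.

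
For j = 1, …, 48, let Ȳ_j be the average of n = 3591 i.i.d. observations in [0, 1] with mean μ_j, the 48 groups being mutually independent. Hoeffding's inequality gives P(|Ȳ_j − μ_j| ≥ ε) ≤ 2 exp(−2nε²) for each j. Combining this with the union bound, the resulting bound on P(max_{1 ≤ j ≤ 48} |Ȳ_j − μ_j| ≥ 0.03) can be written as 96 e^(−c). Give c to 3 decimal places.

Union bound over the 48 events: P(max_{1 ≤ j ≤ 48} |Ȳ_j − μ_j| ≥ 0.03) ≤ 48·2·exp(−2nε²) = 96 exp(−2·3591·0.03²).
So c = 2·3591·0.03² = 6.4638.

6.464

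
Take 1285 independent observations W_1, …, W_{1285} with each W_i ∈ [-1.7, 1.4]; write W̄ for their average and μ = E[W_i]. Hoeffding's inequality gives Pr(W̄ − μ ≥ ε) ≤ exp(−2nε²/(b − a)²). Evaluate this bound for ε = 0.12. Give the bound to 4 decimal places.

Exponent: 2nε²/(b − a)² = 2·1285·0.12² / 3.1² = 3.85099.
Bound = exp(−3.85099) = 0.02126.

0.0213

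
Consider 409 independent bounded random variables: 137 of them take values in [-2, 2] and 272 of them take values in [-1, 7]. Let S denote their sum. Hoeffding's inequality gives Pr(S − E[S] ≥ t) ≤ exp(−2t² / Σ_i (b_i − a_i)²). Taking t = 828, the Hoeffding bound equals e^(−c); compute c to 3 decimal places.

Σ(b_i − a_i)² = 137·4² + 272·8² = 19600.
c = 2t² / 19600 = 2·828² / 19600 = 69.9576.

69.958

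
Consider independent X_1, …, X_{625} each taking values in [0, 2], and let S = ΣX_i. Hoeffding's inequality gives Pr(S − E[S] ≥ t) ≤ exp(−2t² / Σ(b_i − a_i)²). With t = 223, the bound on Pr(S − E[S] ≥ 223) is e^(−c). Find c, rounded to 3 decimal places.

Σ(b_i − a_i)² = 625·(2)² = 2500.
c = 2t²/2500 = 2·223²/2500 = 39.7832.

39.783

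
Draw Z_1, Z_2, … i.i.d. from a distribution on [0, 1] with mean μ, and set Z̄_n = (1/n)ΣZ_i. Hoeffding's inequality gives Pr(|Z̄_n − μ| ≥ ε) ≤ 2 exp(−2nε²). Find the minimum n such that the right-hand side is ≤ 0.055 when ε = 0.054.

617

Require 2·exp(−2nε²) ≤ 0.055, i.e. 2nε² ≥ ln(2/0.055) = 3.593569.
So n ≥ 3.593569 / (2·0.054²) = 616.181.
The smallest integer n is 617.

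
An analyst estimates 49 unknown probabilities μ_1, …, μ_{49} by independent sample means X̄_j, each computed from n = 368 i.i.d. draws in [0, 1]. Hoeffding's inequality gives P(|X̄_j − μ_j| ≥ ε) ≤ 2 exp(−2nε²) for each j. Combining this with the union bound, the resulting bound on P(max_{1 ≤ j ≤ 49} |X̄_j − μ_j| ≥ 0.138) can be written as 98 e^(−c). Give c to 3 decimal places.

14.016

Union bound over the 49 events: P(max_{1 ≤ j ≤ 49} |X̄_j − μ_j| ≥ 0.138) ≤ 49·2·exp(−2nε²) = 98 exp(−2·368·0.138²).
So c = 2·368·0.138² = 14.0164.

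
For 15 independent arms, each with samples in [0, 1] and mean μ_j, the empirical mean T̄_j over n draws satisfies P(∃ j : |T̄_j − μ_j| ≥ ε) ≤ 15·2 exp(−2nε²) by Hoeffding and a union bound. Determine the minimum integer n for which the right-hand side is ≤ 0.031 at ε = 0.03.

Need 2·15·exp(−2nε²) ≤ 0.031, i.e. exp(−2nε²) ≤ 0.031/30.
So 2nε² ≥ ln(30/0.031) = 6.874965.
Hence n ≥ 6.874965/(2·0.03²) = 3819.425.
The smallest integer n is 3820.

3820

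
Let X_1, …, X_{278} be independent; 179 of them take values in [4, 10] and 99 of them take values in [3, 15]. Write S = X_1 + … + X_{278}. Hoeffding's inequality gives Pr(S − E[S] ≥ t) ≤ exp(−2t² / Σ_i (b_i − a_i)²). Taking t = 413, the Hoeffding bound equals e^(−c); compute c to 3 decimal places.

16.480

Σ(b_i − a_i)² = 179·6² + 99·12² = 20700.
c = 2t² / 20700 = 2·413² / 20700 = 16.4801.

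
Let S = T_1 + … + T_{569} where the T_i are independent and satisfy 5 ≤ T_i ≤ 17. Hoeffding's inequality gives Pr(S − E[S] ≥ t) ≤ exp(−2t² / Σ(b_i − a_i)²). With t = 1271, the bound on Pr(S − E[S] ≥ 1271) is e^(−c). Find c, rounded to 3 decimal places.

Σ(b_i − a_i)² = 569·(12)² = 81936.
c = 2t²/81936 = 2·1271²/81936 = 39.4318.

39.432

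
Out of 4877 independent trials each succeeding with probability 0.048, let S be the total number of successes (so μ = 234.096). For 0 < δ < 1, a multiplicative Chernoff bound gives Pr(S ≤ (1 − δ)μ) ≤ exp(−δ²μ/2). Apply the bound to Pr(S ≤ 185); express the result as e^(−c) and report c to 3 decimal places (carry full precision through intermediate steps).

Write 185 = (1 − δ)μ, so δ = 1 − 185/234.096 = 0.2097259…
Then the exponent is δ²μ/2 = (μ − 185)²/(2μ) = 5.148352.

5.148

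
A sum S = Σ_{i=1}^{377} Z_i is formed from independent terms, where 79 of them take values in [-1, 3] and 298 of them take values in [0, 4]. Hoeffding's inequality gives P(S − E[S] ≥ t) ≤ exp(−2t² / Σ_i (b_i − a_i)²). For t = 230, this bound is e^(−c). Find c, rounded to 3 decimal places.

Σ(b_i − a_i)² = 79·4² + 298·4² = 6032.
c = 2t² / 6032 = 2·230² / 6032 = 17.5398.

17.540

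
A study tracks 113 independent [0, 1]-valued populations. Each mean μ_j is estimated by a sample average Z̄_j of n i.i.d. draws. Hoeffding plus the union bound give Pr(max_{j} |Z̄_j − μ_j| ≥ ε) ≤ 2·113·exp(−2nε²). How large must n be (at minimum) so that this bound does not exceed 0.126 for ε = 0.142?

Need 2·113·exp(−2nε²) ≤ 0.126, i.e. exp(−2nε²) ≤ 0.126/226.
So 2nε² ≥ ln(226/0.126) = 7.492008.
Hence n ≥ 7.492008/(2·0.142²) = 185.777.
The smallest integer n is 186.

186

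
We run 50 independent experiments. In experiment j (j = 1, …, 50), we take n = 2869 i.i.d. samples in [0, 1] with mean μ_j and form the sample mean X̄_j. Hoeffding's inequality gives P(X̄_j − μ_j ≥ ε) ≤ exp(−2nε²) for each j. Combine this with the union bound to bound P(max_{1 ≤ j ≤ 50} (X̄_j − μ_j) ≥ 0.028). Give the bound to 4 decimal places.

Per-experiment Hoeffding bound: exp(−2·2869·0.028²) = exp(−4.49859) = 0.011125.
Union bound over 50 events: 50·0.011125 = 0.55623.

0.5562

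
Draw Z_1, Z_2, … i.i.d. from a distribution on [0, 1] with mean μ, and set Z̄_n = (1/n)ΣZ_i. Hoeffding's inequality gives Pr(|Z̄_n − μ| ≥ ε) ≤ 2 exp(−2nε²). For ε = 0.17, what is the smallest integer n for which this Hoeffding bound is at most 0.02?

Require 2·exp(−2nε²) ≤ 0.02, i.e. 2nε² ≥ ln(2/0.02) = 4.605170.
So n ≥ 4.605170 / (2·0.17²) = 79.674.
The smallest integer n is 80.

80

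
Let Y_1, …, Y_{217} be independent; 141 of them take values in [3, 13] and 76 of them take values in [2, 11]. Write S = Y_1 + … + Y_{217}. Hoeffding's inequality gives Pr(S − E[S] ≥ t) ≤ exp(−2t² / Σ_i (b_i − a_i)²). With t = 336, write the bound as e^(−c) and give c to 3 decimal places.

Σ(b_i − a_i)² = 141·10² + 76·9² = 20256.
c = 2t² / 20256 = 2·336² / 20256 = 11.1469.

11.147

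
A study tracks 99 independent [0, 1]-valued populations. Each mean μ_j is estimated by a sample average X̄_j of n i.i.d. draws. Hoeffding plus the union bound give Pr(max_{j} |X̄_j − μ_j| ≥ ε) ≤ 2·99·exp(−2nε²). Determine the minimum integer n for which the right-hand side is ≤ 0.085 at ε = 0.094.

439

Need 2·99·exp(−2nε²) ≤ 0.085, i.e. exp(−2nε²) ≤ 0.085/198.
So 2nε² ≥ ln(198/0.085) = 7.753371.
Hence n ≥ 7.753371/(2·0.094²) = 438.738.
The smallest integer n is 439.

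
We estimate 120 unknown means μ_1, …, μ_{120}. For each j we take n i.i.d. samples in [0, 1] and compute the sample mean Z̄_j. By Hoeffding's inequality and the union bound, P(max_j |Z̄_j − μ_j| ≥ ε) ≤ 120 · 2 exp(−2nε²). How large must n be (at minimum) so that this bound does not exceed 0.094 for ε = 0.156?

Need 2·120·exp(−2nε²) ≤ 0.094, i.e. exp(−2nε²) ≤ 0.094/240.
So 2nε² ≥ ln(240/0.094) = 7.845099.
Hence n ≥ 7.845099/(2·0.156²) = 161.183.
The smallest integer n is 162.

162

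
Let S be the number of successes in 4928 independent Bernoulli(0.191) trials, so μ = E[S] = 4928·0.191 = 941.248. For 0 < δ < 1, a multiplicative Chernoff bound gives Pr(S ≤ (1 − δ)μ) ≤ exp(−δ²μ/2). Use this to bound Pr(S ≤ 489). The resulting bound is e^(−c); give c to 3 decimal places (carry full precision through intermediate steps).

108.647

Write 489 = (1 − δ)μ, so δ = 1 − 489/941.248 = 0.480477…
Then the exponent is δ²μ/2 = (μ − 489)²/(2μ) = 108.647377.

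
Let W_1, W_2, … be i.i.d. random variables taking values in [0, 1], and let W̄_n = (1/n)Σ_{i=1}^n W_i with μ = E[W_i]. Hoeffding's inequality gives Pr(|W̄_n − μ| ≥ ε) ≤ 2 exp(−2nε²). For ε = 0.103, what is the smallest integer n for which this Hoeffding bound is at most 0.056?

Require 2·exp(−2nε²) ≤ 0.056, i.e. 2nε² ≥ ln(2/0.056) = 3.575551.
So n ≥ 3.575551 / (2·0.103²) = 168.515.
The smallest integer n is 169.

169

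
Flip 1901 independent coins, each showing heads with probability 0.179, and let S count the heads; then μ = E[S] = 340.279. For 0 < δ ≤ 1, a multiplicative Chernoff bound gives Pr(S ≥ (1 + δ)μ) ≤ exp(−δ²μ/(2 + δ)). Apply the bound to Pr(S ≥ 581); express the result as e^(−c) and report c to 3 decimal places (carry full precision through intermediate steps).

Write 581 = (1 + δ)μ, so δ = 581/340.279 − 1 = 0.7074224…
Then the exponent is δ²μ/(2 + δ) = (581 − μ)² / (μ·(2 + δ)) = 62.897993.

62.898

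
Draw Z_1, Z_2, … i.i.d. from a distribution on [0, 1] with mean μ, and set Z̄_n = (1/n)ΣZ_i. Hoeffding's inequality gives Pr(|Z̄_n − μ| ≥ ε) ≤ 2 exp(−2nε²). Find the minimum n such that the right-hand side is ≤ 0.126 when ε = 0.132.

80

Require 2·exp(−2nε²) ≤ 0.126, i.e. 2nε² ≥ ln(2/0.126) = 2.764621.
So n ≥ 2.764621 / (2·0.132²) = 79.334.
The smallest integer n is 80.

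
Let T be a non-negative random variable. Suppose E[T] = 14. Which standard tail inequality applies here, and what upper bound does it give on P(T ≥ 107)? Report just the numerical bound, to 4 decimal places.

0.1308

Only the mean of a non-negative variable is known, so Markov's inequality is the applicable tail bound.
Markov's inequality: for a non-negative random variable, P(T ≥ a) ≤ E[T]/a.
Here E[T] = 14 and a = 107, so the bound is 14/107 = 0.1308.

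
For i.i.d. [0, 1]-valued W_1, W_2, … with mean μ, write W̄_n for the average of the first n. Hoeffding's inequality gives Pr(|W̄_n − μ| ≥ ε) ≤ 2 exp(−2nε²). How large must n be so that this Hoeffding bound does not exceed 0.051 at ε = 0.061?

494

Require 2·exp(−2nε²) ≤ 0.051, i.e. 2nε² ≥ ln(2/0.051) = 3.669077.
So n ≥ 3.669077 / (2·0.061²) = 493.023.
The smallest integer n is 494.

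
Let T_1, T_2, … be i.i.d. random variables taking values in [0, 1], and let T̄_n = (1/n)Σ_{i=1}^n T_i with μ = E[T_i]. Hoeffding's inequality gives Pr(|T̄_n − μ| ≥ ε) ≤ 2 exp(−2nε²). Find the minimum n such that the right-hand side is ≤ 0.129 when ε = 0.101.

Require 2·exp(−2nε²) ≤ 0.129, i.e. 2nε² ≥ ln(2/0.129) = 2.741090.
So n ≥ 2.741090 / (2·0.101²) = 134.354.
The smallest integer n is 135.

135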